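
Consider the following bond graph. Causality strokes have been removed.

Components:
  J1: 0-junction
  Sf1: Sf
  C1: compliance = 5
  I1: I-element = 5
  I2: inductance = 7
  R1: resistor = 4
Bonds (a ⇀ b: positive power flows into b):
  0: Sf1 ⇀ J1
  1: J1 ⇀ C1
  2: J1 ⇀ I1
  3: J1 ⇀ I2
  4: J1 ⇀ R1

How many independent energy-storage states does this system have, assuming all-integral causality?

bond 0 →Sf1  (Sf1 fixes flow; stroke at Sf1)
bond 1 →J1  (C1 outputs effort q/C1)
bond 2 →I1  (common-e at J1 fixed by 1)
bond 3 →I2  (J1: bond 1 brought effort, rest push out)
bond 4 →R1  (common-e at J1 fixed by 1)

3  (C1, I1, I2 all integral)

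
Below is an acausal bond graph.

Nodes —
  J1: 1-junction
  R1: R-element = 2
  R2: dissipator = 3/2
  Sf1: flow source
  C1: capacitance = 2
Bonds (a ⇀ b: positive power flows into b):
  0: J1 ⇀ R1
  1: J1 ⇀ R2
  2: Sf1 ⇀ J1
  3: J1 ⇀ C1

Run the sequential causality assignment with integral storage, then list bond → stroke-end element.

b2 |Sf1  (Sf1: flow source, stroke at near end)
b0 |J1  (J1: bond 2 brought flow, rest push out)
b1 |J1  (J1: bond 2 brought flow, rest push out)
b3 |J1  (J1: bond 2 brought flow, rest push out)

bond 0 stroke at J1
bond 1 stroke at J1
bond 2 stroke at Sf1
bond 3 stroke at J1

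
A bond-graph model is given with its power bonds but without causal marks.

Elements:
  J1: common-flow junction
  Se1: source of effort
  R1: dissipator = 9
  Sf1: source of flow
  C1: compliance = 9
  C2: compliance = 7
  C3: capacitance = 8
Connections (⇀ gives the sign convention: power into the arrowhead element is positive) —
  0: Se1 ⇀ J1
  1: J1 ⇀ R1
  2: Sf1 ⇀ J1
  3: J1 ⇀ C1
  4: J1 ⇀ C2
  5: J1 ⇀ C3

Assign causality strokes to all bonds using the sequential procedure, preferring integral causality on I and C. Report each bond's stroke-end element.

b0 stroke→J1
b1 stroke→J1
b2 stroke→Sf1
b3 stroke→J1
b4 stroke→J1
b5 stroke→J1

β0 stroke at J1  (Se1 (Se) sets effort on bond)
β2 stroke at Sf1  (Sf1 (Sf) sets flow on bond)
β1 stroke at J1  (J1: bond 2 brought flow, rest push out)
β3 stroke at J1  (J1 flow already set via bond 2)
β4 stroke at J1  (J1: bond 2 brought flow, rest push out)
β5 stroke at J1  (common-f at J1 fixed by 2)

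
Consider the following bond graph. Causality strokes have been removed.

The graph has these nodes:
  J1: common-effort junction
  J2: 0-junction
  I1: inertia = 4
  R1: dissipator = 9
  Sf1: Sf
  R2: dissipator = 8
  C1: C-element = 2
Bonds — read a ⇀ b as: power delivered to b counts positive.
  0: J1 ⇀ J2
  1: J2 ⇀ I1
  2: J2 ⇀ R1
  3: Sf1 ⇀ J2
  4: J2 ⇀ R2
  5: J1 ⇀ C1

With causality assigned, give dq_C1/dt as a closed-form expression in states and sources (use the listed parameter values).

b3 →Sf1  (Sf1 (Sf) sets flow on bond)
b1 →I1  (I1 outputs flow p/I1)
b5 →J1  (C1 outputs effort q/C1)
b0 →J2  (common-e at J1 fixed by 5)
b2 →R1  (J2: bond 0 brought effort, rest push out)
b4 →R2  (J2 effort already set via bond 0)

dq_C1/dt = F_Sf1 - p_I1/4 - 17*q_C1/144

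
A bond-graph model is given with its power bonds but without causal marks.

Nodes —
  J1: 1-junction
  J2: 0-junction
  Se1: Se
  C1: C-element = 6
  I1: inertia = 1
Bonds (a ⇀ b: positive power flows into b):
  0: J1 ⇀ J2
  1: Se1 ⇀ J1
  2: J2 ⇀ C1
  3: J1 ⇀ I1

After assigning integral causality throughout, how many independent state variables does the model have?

bond 1 stroke→J1  (source Se1 imposes e)
bond 2 stroke→J2  (prefer integral on C1)
bond 0 stroke→J1  (common-e at J2 fixed by 2)
bond 3 stroke→I1  (J1: last free bond brings flow in)

2  (C1, I1 all integral)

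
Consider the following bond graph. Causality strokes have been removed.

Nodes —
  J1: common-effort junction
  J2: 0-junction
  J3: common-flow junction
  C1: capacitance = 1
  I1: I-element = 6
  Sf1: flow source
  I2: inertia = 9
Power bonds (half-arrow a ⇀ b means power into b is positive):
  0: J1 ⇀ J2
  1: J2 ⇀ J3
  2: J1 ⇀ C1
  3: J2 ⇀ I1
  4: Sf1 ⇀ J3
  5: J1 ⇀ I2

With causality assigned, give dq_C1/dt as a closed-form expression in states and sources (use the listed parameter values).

dq_C1/dt = -F_Sf1 - p_I1/6 - p_I2/9

b4 |Sf1  (Sf1 fixes flow; stroke at Sf1)
b1 |J3  (J3: bond 4 brought flow, rest push out)
b2 |J1  (C1 outputs effort q/C1)
b0 |J2  (common-e at J1 fixed by 2)
b5 |I2  (common-e at J1 fixed by 2)
b3 |I1  (0-jn J2 has e-setter on 0)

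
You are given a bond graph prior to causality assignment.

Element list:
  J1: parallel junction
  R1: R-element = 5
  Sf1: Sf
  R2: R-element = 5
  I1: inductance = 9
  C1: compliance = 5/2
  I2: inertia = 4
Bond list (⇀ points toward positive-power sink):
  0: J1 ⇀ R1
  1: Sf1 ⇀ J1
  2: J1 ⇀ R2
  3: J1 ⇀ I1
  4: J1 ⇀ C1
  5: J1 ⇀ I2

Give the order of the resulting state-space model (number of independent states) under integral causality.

3  (C1, I1, I2 all integral)

#1 →Sf1  (source Sf1 imposes f)
#3 →I1  (I1 integral (f out))
#4 →J1  (C1: C, integral causality)
#0 →R1  (J1 effort already set via bond 4)
#2 →R2  (common-e at J1 fixed by 4)
#5 →I2  (common-e at J1 fixed by 4)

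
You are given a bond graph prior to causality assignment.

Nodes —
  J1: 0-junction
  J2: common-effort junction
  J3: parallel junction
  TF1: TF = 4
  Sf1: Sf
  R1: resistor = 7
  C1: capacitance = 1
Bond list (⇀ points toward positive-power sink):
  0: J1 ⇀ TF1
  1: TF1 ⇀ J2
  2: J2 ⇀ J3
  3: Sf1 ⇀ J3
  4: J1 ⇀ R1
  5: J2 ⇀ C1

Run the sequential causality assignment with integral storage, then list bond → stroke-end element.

β0 stroke→J1
β1 stroke→TF1
β2 stroke→J3
β3 stroke→Sf1
β4 stroke→R1
β5 stroke→J2

b3 stroke→Sf1  (Sf1: flow source, stroke at near end)
b2 stroke→J3  (J3: last free bond brings effort in)
b5 stroke→J2  (C1: C, integral causality)
b1 stroke→TF1  (J2: bond 5 brought effort, rest push out)
b0 stroke→J1  (TF1: transformer flips bond 1)
b4 stroke→R1  (common-e at J1 fixed by 0)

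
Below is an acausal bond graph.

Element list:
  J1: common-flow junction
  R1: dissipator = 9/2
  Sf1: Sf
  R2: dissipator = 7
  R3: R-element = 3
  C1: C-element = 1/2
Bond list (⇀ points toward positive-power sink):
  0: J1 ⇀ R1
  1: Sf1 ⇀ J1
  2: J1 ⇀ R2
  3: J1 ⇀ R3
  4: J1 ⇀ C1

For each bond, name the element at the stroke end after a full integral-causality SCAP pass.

β1 stroke at Sf1  (source Sf1 imposes f)
β0 stroke at J1  (J1 flow already set via bond 1)
β2 stroke at J1  (common-f at J1 fixed by 1)
β3 stroke at J1  (common-f at J1 fixed by 1)
β4 stroke at J1  (1-jn J1 has f-setter on 1)

b0 stroke→J1
b1 stroke→Sf1
b2 stroke→J1
b3 stroke→J1
b4 stroke→J1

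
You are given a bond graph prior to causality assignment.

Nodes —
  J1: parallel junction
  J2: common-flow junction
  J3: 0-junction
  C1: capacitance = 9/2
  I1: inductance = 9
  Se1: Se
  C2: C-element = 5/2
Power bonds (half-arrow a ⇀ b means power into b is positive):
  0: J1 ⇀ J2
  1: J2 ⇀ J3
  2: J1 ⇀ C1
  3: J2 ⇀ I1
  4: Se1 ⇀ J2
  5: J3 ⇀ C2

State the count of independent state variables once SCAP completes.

3  (C1, C2, I1 all integral)

bond 4 |J2  (Se1 fixes effort; stroke away)
bond 2 |J1  (prefer integral on C1)
bond 0 |J2  (J1: bond 2 brought effort, rest push out)
bond 3 |I1  (I1: I, integral causality)
bond 1 |J2  (common-f at J2 fixed by 3)
bond 5 |J3  (only one effort-in slot at J3)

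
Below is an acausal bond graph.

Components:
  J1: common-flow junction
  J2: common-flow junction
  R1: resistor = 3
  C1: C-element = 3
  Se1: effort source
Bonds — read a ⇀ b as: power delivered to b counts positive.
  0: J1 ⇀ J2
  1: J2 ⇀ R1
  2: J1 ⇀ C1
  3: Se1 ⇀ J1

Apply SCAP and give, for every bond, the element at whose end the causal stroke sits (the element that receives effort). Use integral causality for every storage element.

bond 3 |J1  (Se1: effort source, stroke at far end)
bond 2 |J1  (C1 outputs effort q/C1)
bond 0 |J2  (J1: last free bond brings flow in)
bond 1 |R1  (J2: last free bond brings flow in)

bond 0 |J2
bond 1 |R1
bond 2 |J1
bond 3 |J1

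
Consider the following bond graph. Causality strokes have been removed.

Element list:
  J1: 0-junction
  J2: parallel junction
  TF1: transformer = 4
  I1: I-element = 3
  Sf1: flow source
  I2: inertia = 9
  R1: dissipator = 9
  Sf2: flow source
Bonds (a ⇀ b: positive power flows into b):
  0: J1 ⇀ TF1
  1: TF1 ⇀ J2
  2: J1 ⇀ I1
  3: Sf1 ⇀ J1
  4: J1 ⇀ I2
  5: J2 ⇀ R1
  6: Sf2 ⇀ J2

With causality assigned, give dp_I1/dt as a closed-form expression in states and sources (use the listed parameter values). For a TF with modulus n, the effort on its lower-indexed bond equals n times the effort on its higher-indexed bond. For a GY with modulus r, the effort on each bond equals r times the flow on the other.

dp_I1/dt = 144*F_Sf1 + 36*F_Sf2 - 48*p_I1 - 16*p_I2

#3 |Sf1  (Sf1: flow source, stroke at near end)
#6 |Sf2  (Sf2: flow source, stroke at near end)
#2 |I1  (I1: I, integral causality)
#4 |I2  (I2 integral (f out))
#0 |J1  (J1: last free bond brings effort in)
#1 |TF1  (TF TF1: opposite of bond 0)
#5 |J2  (J2 needs exactly one e-in)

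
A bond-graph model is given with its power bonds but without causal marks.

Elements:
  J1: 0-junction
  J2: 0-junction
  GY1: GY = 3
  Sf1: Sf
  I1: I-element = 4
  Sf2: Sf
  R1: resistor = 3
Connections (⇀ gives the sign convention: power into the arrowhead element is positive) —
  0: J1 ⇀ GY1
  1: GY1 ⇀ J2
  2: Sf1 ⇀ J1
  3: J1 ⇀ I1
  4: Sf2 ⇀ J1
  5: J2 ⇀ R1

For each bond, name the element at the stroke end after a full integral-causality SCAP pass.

β2 stroke→Sf1  (Sf1 (Sf) sets flow on bond)
β4 stroke→Sf2  (Sf2 fixes flow; stroke at Sf2)
β3 stroke→I1  (I1: I, integral causality)
β0 stroke→J1  (J1: last free bond brings effort in)
β1 stroke→J2  (through GY1, causality inverts; strokes same side of GY1)
β5 stroke→R1  (J2: bond 1 brought effort, rest push out)

β0 |J1
β1 |J2
β2 |Sf1
β3 |I1
β4 |Sf2
β5 |R1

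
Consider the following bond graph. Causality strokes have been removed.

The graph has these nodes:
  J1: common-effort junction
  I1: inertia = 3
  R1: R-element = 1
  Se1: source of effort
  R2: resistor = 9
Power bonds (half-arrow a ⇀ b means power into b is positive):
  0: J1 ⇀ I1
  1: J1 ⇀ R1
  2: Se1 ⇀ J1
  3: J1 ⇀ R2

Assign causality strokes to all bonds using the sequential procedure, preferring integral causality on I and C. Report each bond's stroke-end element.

b2 →J1  (Se1 (Se) sets effort on bond)
b0 →I1  (J1 effort already set via bond 2)
b1 →R1  (0-jn J1 has e-setter on 2)
b3 →R2  (J1 effort already set via bond 2)

b0 →I1
b1 →R1
b2 →J1
b3 →R2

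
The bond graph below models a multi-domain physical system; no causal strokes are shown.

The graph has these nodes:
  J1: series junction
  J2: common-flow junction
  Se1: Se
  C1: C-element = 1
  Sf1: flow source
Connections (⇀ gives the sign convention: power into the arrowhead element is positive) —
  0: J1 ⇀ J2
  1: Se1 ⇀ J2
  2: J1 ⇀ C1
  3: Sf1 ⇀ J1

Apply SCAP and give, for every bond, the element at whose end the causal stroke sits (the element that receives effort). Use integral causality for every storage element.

bond 1 |J2  (Se1 (Se) sets effort on bond)
bond 3 |Sf1  (Sf1 fixes flow; stroke at Sf1)
bond 0 |J1  (J1: bond 3 brought flow, rest push out)
bond 2 |J1  (1-jn J1 has f-setter on 3)

bond 0 stroke at J1
bond 1 stroke at J2
bond 2 stroke at J1
bond 3 stroke at Sf1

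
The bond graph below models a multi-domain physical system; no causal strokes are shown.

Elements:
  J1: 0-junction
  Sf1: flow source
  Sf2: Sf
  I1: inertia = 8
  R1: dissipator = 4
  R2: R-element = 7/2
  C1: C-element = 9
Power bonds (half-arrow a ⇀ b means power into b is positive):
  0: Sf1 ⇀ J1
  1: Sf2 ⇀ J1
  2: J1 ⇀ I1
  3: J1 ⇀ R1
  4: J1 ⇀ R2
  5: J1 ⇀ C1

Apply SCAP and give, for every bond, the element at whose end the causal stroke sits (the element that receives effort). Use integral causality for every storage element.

β0 |Sf1
β1 |Sf2
β2 |I1
β3 |R1
β4 |R2
β5 |J1

b0 stroke at Sf1  (Sf1: flow source, stroke at near end)
b1 stroke at Sf2  (Sf2 fixes flow; stroke at Sf2)
b2 stroke at I1  (I1 outputs flow p/I1)
b5 stroke at J1  (C1 integral (e out))
b3 stroke at R1  (common-e at J1 fixed by 5)
b4 stroke at R2  (J1 effort already set via bond 5)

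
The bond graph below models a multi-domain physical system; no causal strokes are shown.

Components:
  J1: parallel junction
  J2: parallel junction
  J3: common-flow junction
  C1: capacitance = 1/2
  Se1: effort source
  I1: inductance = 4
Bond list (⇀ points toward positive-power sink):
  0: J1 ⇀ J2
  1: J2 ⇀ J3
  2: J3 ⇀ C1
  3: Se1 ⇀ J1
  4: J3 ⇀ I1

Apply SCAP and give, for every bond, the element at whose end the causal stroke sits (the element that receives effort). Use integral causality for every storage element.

b3 →J1  (Se1 (Se) sets effort on bond)
b0 →J2  (J1 effort already set via bond 3)
b1 →J3  (J2: bond 0 brought effort, rest push out)
b2 →J3  (C1 integral (e out))
b4 →I1  (only one flow-in slot at J3)

#0 stroke→J2
#1 stroke→J3
#2 stroke→J3
#3 stroke→J1
#4 stroke→I1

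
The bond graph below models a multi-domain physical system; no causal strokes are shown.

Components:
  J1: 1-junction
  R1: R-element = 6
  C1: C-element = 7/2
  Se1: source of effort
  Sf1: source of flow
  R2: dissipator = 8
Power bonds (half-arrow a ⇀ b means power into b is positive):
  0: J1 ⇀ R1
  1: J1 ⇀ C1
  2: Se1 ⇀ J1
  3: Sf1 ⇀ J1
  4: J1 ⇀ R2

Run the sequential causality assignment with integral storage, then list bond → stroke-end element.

#2 →J1  (Se1 fixes effort; stroke away)
#3 →Sf1  (Sf1: flow source, stroke at near end)
#0 →J1  (1-jn J1 has f-setter on 3)
#1 →J1  (1-jn J1 has f-setter on 3)
#4 →J1  (J1 flow already set via bond 3)

b0 |J1
b1 |J1
b2 |J1
b3 |Sf1
b4 |J1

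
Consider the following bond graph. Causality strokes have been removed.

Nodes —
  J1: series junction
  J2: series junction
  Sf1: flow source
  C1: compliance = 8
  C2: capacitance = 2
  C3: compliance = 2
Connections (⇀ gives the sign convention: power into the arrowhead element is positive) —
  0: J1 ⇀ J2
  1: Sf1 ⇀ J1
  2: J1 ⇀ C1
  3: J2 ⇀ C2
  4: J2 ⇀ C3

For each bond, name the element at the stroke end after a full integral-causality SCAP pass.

#0 stroke at J1
#1 stroke at Sf1
#2 stroke at J1
#3 stroke at J2
#4 stroke at J2

b1 stroke at Sf1  (Sf1 fixes flow; stroke at Sf1)
b0 stroke at J1  (common-f at J1 fixed by 1)
b2 stroke at J1  (J1: bond 1 brought flow, rest push out)
b3 stroke at J2  (common-f at J2 fixed by 0)
b4 stroke at J2  (J2 flow already set via bond 0)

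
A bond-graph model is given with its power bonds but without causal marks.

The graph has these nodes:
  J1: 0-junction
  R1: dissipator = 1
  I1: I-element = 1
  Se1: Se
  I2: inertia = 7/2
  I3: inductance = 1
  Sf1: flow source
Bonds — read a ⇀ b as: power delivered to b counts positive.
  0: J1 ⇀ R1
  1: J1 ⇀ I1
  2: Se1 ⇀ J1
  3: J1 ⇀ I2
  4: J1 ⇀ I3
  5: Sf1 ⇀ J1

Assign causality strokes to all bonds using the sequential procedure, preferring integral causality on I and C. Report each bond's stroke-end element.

#2 →J1  (Se1 fixes effort; stroke away)
#5 →Sf1  (source Sf1 imposes f)
#0 →R1  (J1: bond 2 brought effort, rest push out)
#1 →I1  (common-e at J1 fixed by 2)
#3 →I2  (common-e at J1 fixed by 2)
#4 →I3  (common-e at J1 fixed by 2)

#0 |R1
#1 |I1
#2 |J1
#3 |I2
#4 |I3
#5 |Sf1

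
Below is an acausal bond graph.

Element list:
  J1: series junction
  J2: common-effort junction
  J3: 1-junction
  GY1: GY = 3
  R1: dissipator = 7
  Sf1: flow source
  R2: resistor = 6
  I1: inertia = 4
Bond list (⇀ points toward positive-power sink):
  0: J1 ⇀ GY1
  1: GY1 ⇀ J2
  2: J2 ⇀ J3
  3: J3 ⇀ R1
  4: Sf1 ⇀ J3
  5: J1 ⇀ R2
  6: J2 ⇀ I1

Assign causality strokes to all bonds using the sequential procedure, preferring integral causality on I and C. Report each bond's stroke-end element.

b4 stroke at Sf1  (source Sf1 imposes f)
b2 stroke at J3  (J3: bond 4 brought flow, rest push out)
b3 stroke at J3  (1-jn J3 has f-setter on 4)
b6 stroke at I1  (prefer integral on I1)
b1 stroke at J2  (only one effort-in slot at J2)
b0 stroke at J1  (GY1: gyrator matches bond 1)
b5 stroke at R2  (J1: last free bond brings flow in)

#0 |J1
#1 |J2
#2 |J3
#3 |J3
#4 |Sf1
#5 |R2
#6 |I1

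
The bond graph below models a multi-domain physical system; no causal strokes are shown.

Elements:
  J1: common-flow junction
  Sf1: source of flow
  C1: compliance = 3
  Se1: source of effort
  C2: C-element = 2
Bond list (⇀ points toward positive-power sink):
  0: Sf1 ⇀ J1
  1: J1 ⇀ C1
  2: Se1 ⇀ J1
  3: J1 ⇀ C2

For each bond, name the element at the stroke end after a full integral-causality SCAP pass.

b0 |Sf1  (Sf1: flow source, stroke at near end)
b2 |J1  (source Se1 imposes e)
b1 |J1  (1-jn J1 has f-setter on 0)
b3 |J1  (J1 flow already set via bond 0)

bond 0 →Sf1
bond 1 →J1
bond 2 →J1
bond 3 →J1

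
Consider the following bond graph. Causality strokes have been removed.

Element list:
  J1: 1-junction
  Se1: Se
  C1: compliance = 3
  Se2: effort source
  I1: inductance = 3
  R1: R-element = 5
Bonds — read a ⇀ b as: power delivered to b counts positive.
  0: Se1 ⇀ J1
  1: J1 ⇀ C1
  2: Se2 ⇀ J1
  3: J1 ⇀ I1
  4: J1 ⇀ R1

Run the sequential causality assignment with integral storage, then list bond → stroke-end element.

b0 stroke at J1  (source Se1 imposes e)
b2 stroke at J1  (Se2 (Se) sets effort on bond)
b1 stroke at J1  (prefer integral on C1)
b3 stroke at I1  (I1 outputs flow p/I1)
b4 stroke at J1  (J1 flow already set via bond 3)

b0 →J1
b1 →J1
b2 →J1
b3 →I1
b4 →J1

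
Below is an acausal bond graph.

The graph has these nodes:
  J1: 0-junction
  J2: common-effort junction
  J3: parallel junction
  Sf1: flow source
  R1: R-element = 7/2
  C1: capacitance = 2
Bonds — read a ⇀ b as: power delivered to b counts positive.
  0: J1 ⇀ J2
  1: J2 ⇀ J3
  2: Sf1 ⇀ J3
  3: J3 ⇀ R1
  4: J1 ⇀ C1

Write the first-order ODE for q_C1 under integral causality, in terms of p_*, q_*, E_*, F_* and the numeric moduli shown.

dq_C1/dt = F_Sf1 - q_C1/7

bond 2 stroke→Sf1  (Sf1: flow source, stroke at near end)
bond 4 stroke→J1  (C1: C, integral causality)
bond 0 stroke→J2  (J1 effort already set via bond 4)
bond 1 stroke→J3  (common-e at J2 fixed by 0)
bond 3 stroke→R1  (J3: bond 1 brought effort, rest push out)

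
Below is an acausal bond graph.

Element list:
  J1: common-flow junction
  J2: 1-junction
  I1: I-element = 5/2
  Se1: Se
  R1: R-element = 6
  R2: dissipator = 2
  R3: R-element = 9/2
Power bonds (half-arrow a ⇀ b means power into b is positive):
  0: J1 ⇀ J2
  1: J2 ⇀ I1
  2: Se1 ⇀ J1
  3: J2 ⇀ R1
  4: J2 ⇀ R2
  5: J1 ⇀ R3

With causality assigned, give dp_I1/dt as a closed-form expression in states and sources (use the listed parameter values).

dp_I1/dt = E_Se1 - 5*p_I1

#2 →J1  (Se1 fixes effort; stroke away)
#1 →I1  (I1 outputs flow p/I1)
#0 →J2  (J2: bond 1 brought flow, rest push out)
#3 →J2  (1-jn J2 has f-setter on 1)
#4 →J2  (common-f at J2 fixed by 1)
#5 →J1  (J1: bond 0 brought flow, rest push out)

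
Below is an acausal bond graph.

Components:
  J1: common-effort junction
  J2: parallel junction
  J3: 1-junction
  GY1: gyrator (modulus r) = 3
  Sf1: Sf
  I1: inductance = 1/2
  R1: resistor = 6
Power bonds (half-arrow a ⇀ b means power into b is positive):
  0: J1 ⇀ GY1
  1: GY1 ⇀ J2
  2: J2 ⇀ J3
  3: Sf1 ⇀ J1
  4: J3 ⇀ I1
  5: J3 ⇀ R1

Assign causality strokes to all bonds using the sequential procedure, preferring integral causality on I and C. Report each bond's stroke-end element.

bond 0 stroke at J1
bond 1 stroke at J2
bond 2 stroke at J3
bond 3 stroke at Sf1
bond 4 stroke at I1
bond 5 stroke at J3

b3 stroke→Sf1  (Sf1 (Sf) sets flow on bond)
b0 stroke→J1  (only one effort-in slot at J1)
b1 stroke→J2  (GY1 both-in/both-out from 0)
b2 stroke→J3  (J2: bond 1 brought effort, rest push out)
b4 stroke→I1  (I1 integral (f out))
b5 stroke→J3  (common-f at J3 fixed by 4)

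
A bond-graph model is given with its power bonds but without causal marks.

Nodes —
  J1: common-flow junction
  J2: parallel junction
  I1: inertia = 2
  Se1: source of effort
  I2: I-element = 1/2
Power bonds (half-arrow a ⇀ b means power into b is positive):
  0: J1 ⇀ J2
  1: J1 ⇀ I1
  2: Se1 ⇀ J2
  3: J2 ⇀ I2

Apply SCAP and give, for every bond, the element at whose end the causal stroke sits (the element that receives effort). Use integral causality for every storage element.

b0 stroke→J1
b1 stroke→I1
b2 stroke→J2
b3 stroke→I2

b2 stroke→J2  (Se1 fixes effort; stroke away)
b0 stroke→J1  (J2 effort already set via bond 2)
b3 stroke→I2  (0-jn J2 has e-setter on 2)
b1 stroke→I1  (J1 needs exactly one f-in)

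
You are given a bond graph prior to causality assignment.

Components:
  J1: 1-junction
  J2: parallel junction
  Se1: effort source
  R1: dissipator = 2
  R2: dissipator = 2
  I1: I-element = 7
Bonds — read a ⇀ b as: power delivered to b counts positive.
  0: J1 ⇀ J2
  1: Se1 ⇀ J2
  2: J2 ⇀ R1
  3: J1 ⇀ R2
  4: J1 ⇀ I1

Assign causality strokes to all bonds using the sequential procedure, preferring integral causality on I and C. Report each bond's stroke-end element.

bond 0 stroke at J1
bond 1 stroke at J2
bond 2 stroke at R1
bond 3 stroke at J1
bond 4 stroke at I1

#1 stroke→J2  (Se1 (Se) sets effort on bond)
#0 stroke→J1  (common-e at J2 fixed by 1)
#2 stroke→R1  (J2 effort already set via bond 1)
#4 stroke→I1  (I1: I, integral causality)
#3 stroke→J1  (1-jn J1 has f-setter on 4)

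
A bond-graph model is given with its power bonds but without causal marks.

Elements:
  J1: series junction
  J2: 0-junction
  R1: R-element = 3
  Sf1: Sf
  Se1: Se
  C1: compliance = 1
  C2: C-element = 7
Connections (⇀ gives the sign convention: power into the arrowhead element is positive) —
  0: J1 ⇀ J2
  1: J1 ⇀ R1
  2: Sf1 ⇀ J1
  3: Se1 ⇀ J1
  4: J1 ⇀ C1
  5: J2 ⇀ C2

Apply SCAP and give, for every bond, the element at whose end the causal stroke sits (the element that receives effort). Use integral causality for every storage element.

β0 stroke at J1
β1 stroke at J1
β2 stroke at Sf1
β3 stroke at J1
β4 stroke at J1
β5 stroke at J2

bond 2 stroke at Sf1  (Sf1: flow source, stroke at near end)
bond 3 stroke at J1  (Se1 fixes effort; stroke away)
bond 0 stroke at J1  (J1: bond 2 brought flow, rest push out)
bond 1 stroke at J1  (J1: bond 2 brought flow, rest push out)
bond 4 stroke at J1  (J1 flow already set via bond 2)
bond 5 stroke at J2  (J2: last free bond brings effort in)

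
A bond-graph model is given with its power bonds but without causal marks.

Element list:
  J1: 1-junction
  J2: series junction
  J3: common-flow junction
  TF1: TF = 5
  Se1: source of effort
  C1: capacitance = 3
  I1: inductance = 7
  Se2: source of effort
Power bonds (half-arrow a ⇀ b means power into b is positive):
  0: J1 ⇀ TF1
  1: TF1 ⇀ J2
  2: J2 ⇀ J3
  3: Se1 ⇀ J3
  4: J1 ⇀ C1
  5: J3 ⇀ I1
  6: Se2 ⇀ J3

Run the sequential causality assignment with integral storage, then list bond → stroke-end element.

bond 3 |J3  (Se1: effort source, stroke at far end)
bond 6 |J3  (source Se2 imposes e)
bond 4 |J1  (C1 integral (e out))
bond 0 |TF1  (only one flow-in slot at J1)
bond 1 |J2  (through TF1, causality passes straight; one stroke at TF1)
bond 2 |J3  (J2 needs exactly one f-in)
bond 5 |I1  (closing 1-jn rule on J3)

β0 |TF1
β1 |J2
β2 |J3
β3 |J3
β4 |J1
β5 |I1
β6 |J3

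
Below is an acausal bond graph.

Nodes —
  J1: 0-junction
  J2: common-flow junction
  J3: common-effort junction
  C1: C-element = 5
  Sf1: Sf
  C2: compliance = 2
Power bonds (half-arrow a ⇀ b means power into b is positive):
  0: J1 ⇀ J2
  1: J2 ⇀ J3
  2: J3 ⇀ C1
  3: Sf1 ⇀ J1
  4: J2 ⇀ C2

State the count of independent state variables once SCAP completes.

2  (C1, C2 all integral)

b3 →Sf1  (Sf1 (Sf) sets flow on bond)
b0 →J1  (J1 needs exactly one e-in)
b1 →J2  (common-f at J2 fixed by 0)
b4 →J2  (1-jn J2 has f-setter on 0)
b2 →J3  (closing 0-jn rule on J3)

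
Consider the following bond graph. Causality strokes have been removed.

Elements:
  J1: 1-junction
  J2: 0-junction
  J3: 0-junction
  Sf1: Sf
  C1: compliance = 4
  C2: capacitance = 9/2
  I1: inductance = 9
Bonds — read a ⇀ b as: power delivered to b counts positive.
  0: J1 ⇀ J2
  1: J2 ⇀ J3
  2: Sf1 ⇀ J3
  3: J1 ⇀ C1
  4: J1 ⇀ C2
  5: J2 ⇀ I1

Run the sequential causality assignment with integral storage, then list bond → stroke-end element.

#2 stroke→Sf1  (Sf1 (Sf) sets flow on bond)
#1 stroke→J3  (J3: last free bond brings effort in)
#3 stroke→J1  (C1 outputs effort q/C1)
#4 stroke→J1  (prefer integral on C2)
#0 stroke→J2  (only one flow-in slot at J1)
#5 stroke→I1  (J2: bond 0 brought effort, rest push out)

β0 stroke at J2
β1 stroke at J3
β2 stroke at Sf1
β3 stroke at J1
β4 stroke at J1
β5 stroke at I1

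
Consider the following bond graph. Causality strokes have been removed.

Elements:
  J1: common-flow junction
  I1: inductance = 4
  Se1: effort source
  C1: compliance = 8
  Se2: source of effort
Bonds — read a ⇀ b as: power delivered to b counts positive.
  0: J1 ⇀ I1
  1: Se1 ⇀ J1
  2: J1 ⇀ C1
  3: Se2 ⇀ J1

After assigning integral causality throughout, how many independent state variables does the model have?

2  (C1, I1 all integral)

#1 →J1  (Se1: effort source, stroke at far end)
#3 →J1  (Se2: effort source, stroke at far end)
#0 →I1  (I1: I, integral causality)
#2 →J1  (common-f at J1 fixed by 0)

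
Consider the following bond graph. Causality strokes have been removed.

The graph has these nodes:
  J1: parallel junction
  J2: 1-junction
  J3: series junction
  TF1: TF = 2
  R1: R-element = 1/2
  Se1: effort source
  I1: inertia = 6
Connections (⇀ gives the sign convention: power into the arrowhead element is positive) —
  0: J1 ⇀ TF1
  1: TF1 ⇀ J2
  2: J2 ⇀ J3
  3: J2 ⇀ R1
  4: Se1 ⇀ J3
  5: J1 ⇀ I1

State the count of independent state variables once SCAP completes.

bond 4 stroke→J3  (Se1: effort source, stroke at far end)
bond 2 stroke→J2  (only one flow-in slot at J3)
bond 5 stroke→I1  (I1 outputs flow p/I1)
bond 0 stroke→J1  (J1 needs exactly one e-in)
bond 1 stroke→TF1  (TF TF1: opposite of bond 0)
bond 3 stroke→J2  (J2 flow already set via bond 1)

1  (I1 all integral)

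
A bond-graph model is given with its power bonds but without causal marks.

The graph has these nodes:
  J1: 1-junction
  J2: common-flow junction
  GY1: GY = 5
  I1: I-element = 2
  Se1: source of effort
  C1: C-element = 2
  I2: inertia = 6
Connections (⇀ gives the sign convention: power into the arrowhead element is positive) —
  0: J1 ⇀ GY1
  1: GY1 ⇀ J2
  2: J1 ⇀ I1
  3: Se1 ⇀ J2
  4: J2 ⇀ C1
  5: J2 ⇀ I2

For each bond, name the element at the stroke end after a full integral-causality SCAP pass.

#3 stroke at J2  (Se1 fixes effort; stroke away)
#2 stroke at I1  (I1 outputs flow p/I1)
#0 stroke at J1  (common-f at J1 fixed by 2)
#1 stroke at J2  (GY GY1: same side as bond 0)
#4 stroke at J2  (C1: C, integral causality)
#5 stroke at I2  (J2: last free bond brings flow in)

β0 |J1
β1 |J2
β2 |I1
β3 |J2
β4 |J2
β5 |I2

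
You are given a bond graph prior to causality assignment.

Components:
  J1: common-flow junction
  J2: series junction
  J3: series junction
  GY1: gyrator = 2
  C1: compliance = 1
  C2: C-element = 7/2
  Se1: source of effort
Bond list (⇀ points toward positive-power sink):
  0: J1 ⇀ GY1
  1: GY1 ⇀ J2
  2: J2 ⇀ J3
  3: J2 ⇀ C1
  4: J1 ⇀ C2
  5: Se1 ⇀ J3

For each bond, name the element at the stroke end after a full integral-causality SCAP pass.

b0 stroke→GY1
b1 stroke→GY1
b2 stroke→J2
b3 stroke→J2
b4 stroke→J1
b5 stroke→J3

β5 →J3  (Se1: effort source, stroke at far end)
β2 →J2  (closing 1-jn rule on J3)
β3 →J2  (C1 integral (e out))
β1 →GY1  (only one flow-in slot at J2)
β0 →GY1  (GY1 both-in/both-out from 1)
β4 →J1  (common-f at J1 fixed by 0)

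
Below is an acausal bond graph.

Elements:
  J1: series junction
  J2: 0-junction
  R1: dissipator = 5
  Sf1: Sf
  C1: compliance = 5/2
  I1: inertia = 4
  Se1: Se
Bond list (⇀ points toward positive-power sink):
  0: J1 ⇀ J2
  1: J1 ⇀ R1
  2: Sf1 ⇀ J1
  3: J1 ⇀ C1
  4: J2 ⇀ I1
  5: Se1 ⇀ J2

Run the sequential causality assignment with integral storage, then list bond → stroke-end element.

#2 stroke at Sf1  (Sf1: flow source, stroke at near end)
#5 stroke at J2  (Se1 (Se) sets effort on bond)
#0 stroke at J1  (common-f at J1 fixed by 2)
#1 stroke at J1  (1-jn J1 has f-setter on 2)
#3 stroke at J1  (1-jn J1 has f-setter on 2)
#4 stroke at I1  (J2 effort already set via bond 5)

bond 0 stroke→J1
bond 1 stroke→J1
bond 2 stroke→Sf1
bond 3 stroke→J1
bond 4 stroke→I1
bond 5 stroke→J2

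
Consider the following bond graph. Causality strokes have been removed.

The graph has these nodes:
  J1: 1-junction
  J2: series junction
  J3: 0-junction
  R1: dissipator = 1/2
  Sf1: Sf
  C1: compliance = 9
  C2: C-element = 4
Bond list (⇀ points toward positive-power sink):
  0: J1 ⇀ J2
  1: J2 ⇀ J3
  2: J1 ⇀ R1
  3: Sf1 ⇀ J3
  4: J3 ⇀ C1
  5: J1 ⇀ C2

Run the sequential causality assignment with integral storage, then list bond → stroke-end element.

b0 stroke at J1
b1 stroke at J2
b2 stroke at R1
b3 stroke at Sf1
b4 stroke at J3
b5 stroke at J1

#3 →Sf1  (Sf1 fixes flow; stroke at Sf1)
#4 →J3  (C1 integral (e out))
#1 →J2  (J3: bond 4 brought effort, rest push out)
#0 →J1  (closing 1-jn rule on J2)
#5 →J1  (prefer integral on C2)
#2 →R1  (closing 1-jn rule on J1)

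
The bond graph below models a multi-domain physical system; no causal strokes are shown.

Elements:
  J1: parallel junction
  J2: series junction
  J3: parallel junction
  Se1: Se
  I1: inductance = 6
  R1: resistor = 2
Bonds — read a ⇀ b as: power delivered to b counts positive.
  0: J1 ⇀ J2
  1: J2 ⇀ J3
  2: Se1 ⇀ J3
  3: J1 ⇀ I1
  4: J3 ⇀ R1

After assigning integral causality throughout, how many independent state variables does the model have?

β2 |J3  (Se1: effort source, stroke at far end)
β1 |J2  (J3: bond 2 brought effort, rest push out)
β4 |R1  (J3 effort already set via bond 2)
β0 |J1  (only one flow-in slot at J2)
β3 |I1  (J1 effort already set via bond 0)

1  (I1 all integral)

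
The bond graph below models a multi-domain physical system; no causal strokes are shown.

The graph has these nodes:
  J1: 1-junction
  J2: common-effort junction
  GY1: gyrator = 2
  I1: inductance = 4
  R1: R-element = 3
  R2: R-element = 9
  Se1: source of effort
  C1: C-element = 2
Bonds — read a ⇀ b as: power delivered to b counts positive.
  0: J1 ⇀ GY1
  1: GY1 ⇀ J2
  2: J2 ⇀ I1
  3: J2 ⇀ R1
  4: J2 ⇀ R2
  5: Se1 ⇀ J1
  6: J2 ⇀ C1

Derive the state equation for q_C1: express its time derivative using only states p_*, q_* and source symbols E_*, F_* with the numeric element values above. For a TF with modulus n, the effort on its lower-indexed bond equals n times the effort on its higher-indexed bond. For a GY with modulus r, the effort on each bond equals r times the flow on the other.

β5 |J1  (Se1 fixes effort; stroke away)
β0 |GY1  (only one flow-in slot at J1)
β1 |GY1  (GY1: gyrator matches bond 0)
β2 |I1  (I1: I, integral causality)
β6 |J2  (C1: C, integral causality)
β3 |R1  (J2: bond 6 brought effort, rest push out)
β4 |R2  (J2 effort already set via bond 6)

dq_C1/dt = E_Se1/2 - p_I1/4 - 2*q_C1/9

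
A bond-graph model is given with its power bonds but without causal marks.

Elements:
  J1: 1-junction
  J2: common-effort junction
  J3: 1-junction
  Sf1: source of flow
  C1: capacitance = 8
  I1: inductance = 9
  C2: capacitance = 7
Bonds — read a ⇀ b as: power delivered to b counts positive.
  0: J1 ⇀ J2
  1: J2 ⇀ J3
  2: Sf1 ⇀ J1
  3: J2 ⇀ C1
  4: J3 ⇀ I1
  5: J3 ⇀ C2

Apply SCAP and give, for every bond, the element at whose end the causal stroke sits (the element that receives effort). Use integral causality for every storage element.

#2 →Sf1  (Sf1 fixes flow; stroke at Sf1)
#0 →J1  (1-jn J1 has f-setter on 2)
#3 →J2  (C1 outputs effort q/C1)
#1 →J3  (J2 effort already set via bond 3)
#4 →I1  (prefer integral on I1)
#5 →J3  (1-jn J3 has f-setter on 4)

bond 0 stroke→J1
bond 1 stroke→J3
bond 2 stroke→Sf1
bond 3 stroke→J2
bond 4 stroke→I1
bond 5 stroke→J3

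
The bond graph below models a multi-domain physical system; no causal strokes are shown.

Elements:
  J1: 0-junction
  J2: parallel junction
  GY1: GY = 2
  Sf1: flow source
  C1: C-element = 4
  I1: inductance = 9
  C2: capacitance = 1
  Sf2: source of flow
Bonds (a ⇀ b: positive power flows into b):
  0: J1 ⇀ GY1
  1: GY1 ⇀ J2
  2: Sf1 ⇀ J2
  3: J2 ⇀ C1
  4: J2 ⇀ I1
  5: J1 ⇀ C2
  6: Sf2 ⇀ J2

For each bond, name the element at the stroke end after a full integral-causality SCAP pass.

#2 stroke at Sf1  (Sf1 fixes flow; stroke at Sf1)
#6 stroke at Sf2  (Sf2 (Sf) sets flow on bond)
#3 stroke at J2  (prefer integral on C1)
#1 stroke at GY1  (0-jn J2 has e-setter on 3)
#4 stroke at I1  (0-jn J2 has e-setter on 3)
#0 stroke at GY1  (GY1: gyrator matches bond 1)
#5 stroke at J1  (closing 0-jn rule on J1)

bond 0 →GY1
bond 1 →GY1
bond 2 →Sf1
bond 3 →J2
bond 4 →I1
bond 5 →J1
bond 6 →Sf2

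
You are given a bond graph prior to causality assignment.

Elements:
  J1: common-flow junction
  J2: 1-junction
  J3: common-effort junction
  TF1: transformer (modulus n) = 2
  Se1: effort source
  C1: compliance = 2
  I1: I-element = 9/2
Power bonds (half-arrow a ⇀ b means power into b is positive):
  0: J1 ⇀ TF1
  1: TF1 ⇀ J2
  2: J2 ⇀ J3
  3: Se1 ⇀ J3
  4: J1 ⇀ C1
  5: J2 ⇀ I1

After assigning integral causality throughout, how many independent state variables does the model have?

b3 →J3  (Se1: effort source, stroke at far end)
b2 →J2  (common-e at J3 fixed by 3)
b4 →J1  (C1 outputs effort q/C1)
b0 →TF1  (J1 needs exactly one f-in)
b1 →J2  (TF TF1: opposite of bond 0)
b5 →I1  (closing 1-jn rule on J2)

2  (C1, I1 all integral)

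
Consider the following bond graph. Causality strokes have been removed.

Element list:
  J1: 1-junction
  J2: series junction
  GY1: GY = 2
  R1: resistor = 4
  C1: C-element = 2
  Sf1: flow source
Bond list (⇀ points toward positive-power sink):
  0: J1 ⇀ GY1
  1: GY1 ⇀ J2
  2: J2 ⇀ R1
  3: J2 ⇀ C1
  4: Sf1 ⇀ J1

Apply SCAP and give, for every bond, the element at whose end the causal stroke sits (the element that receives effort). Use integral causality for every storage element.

b0 |J1
b1 |J2
b2 |R1
b3 |J2
b4 |Sf1

#4 →Sf1  (Sf1 (Sf) sets flow on bond)
#0 →J1  (J1 flow already set via bond 4)
#1 →J2  (GY GY1: same side as bond 0)
#3 →J2  (C1 outputs effort q/C1)
#2 →R1  (only one flow-in slot at J2)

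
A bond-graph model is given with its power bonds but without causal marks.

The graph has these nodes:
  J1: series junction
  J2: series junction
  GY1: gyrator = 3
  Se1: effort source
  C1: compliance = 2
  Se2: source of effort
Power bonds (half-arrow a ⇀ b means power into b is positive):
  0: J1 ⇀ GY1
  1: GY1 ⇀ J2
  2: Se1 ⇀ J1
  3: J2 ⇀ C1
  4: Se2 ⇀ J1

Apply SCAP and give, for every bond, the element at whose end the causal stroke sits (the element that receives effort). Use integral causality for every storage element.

#2 →J1  (Se1 (Se) sets effort on bond)
#4 →J1  (source Se2 imposes e)
#0 →GY1  (only one flow-in slot at J1)
#1 →GY1  (through GY1, causality inverts; strokes same side of GY1)
#3 →J2  (1-jn J2 has f-setter on 1)

b0 →GY1
b1 →GY1
b2 →J1
b3 →J2
b4 →J1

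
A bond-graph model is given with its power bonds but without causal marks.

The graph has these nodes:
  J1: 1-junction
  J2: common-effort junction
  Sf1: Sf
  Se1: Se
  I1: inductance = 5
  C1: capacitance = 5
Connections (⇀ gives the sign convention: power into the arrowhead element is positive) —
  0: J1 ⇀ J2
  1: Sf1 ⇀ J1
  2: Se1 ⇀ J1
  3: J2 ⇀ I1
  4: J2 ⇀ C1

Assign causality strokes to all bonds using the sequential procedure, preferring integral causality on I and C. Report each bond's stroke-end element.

#1 stroke at Sf1  (Sf1: flow source, stroke at near end)
#2 stroke at J1  (Se1: effort source, stroke at far end)
#0 stroke at J1  (1-jn J1 has f-setter on 1)
#3 stroke at I1  (I1 integral (f out))
#4 stroke at J2  (J2: last free bond brings effort in)

b0 →J1
b1 →Sf1
b2 →J1
b3 →I1
b4 →J2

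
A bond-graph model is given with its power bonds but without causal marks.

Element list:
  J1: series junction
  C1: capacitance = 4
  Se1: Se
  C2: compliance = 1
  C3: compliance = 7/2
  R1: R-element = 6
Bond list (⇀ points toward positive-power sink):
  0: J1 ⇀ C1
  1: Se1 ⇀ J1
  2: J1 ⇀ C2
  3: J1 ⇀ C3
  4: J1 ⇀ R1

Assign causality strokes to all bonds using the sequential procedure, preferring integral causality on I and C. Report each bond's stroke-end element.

bond 1 |J1  (Se1 fixes effort; stroke away)
bond 0 |J1  (C1: C, integral causality)
bond 2 |J1  (C2: C, integral causality)
bond 3 |J1  (C3 integral (e out))
bond 4 |R1  (J1 needs exactly one f-in)

#0 |J1
#1 |J1
#2 |J1
#3 |J1
#4 |R1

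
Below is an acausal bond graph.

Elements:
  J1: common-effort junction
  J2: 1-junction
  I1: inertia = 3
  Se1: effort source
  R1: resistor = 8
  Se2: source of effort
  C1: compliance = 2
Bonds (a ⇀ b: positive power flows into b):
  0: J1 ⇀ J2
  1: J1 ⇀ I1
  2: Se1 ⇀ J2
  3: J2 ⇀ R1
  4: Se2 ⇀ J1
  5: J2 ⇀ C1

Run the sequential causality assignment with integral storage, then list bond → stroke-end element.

#2 →J2  (Se1: effort source, stroke at far end)
#4 →J1  (Se2 fixes effort; stroke away)
#0 →J2  (common-e at J1 fixed by 4)
#1 →I1  (common-e at J1 fixed by 4)
#5 →J2  (C1: C, integral causality)
#3 →R1  (only one flow-in slot at J2)

bond 0 stroke→J2
bond 1 stroke→I1
bond 2 stroke→J2
bond 3 stroke→R1
bond 4 stroke→J1
bond 5 stroke→J2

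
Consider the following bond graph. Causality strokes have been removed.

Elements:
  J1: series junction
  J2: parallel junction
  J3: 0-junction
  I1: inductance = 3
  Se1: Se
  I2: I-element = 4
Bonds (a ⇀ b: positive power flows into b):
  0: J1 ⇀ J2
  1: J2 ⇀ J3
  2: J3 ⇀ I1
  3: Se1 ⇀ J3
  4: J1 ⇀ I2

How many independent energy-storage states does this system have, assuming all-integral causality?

bond 3 →J3  (Se1 (Se) sets effort on bond)
bond 1 →J2  (0-jn J3 has e-setter on 3)
bond 2 →I1  (0-jn J3 has e-setter on 3)
bond 0 →J1  (J2 effort already set via bond 1)
bond 4 →I2  (J1 needs exactly one f-in)

2  (I1, I2 all integral)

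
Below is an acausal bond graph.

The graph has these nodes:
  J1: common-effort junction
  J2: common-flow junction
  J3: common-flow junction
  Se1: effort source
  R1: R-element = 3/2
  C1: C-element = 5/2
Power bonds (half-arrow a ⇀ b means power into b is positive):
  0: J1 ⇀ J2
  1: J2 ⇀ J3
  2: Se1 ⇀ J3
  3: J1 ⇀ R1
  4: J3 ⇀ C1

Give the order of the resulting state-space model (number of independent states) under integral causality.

1  (C1 all integral)

#2 stroke→J3  (Se1 fixes effort; stroke away)
#4 stroke→J3  (C1 outputs effort q/C1)
#1 stroke→J2  (J3 needs exactly one f-in)
#0 stroke→J1  (J2 needs exactly one f-in)
#3 stroke→R1  (common-e at J1 fixed by 0)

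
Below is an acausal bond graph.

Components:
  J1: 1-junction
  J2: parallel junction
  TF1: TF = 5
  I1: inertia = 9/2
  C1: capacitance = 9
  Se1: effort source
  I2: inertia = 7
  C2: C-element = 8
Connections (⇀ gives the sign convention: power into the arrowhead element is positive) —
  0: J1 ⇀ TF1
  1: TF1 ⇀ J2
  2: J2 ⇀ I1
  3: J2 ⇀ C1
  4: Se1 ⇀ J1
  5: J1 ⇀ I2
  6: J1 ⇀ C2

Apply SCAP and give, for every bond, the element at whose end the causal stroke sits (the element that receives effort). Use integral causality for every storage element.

#0 |J1
#1 |TF1
#2 |I1
#3 |J2
#4 |J1
#5 |I2
#6 |J1

#4 |J1  (source Se1 imposes e)
#2 |I1  (I1: I, integral causality)
#3 |J2  (prefer integral on C1)
#1 |TF1  (0-jn J2 has e-setter on 3)
#0 |J1  (through TF1, causality passes straight; one stroke at TF1)
#5 |I2  (I2: I, integral causality)
#6 |J1  (common-f at J1 fixed by 5)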